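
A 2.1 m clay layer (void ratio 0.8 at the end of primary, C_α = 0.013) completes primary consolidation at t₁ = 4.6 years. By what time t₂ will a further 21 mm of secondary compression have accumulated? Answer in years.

S_s = C_α·H/(1+e_p)·log₁₀(t₂/t₁) ⇒ log₁₀(t₂/t₁) = S_s·(1+e_p)/(C_α·H).
log₁₀(t₂/t₁) = 0.021 × (1+0.8) / (0.013×2.1) = 1.385
t₂ = t₁ × 10^1.385 = 4.6 × 24.24 = 111.5 years

t₂ ≈ 112 years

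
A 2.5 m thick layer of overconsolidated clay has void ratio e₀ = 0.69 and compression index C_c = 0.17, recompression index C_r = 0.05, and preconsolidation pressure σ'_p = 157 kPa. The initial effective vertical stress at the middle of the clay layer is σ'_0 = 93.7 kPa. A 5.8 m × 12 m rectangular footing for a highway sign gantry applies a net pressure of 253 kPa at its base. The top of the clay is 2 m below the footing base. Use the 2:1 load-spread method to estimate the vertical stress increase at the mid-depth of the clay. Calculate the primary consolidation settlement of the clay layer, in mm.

Mid-depth of clay below the footing base: z = 2 + 2.5/2 = 3.25 m.
Stress increase at mid-clay by the 2:1 spreading method:
Δσ = qBL/((B+z)(L+z)) = 253×5.8×12/((5.8+3.25)(12+3.25)) = 127.59 kPa
Final effective stress: σ'_f = 93.7 + 127.59 = 221.29 kPa.
σ'_f = 221.29 > σ'_p = 157 kPa, so the stress path crosses the preconsolidation pressure — recompression up to σ'_p, then virgin compression beyond:
S_c = H/(1+e₀)·[C_r·log₁₀(σ'_p/σ'_0) + C_c·log₁₀(σ'_f/σ'_p)]
    = 2.5/1.69 × [0.05×log₁₀(157/93.7) + 0.17×log₁₀(221.29/157)]
    = 1.4793 × [0.011208 + 0.025341] = 0.05407 m

S_c ≈ 54.1 mm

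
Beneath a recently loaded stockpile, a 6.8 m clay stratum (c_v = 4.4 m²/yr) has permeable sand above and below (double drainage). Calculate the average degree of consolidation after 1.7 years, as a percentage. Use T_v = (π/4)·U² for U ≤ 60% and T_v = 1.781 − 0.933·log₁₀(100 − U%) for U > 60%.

U ≈ 83.6 %

Drainage path length: H_d = H/2 = 3.4 m (double drainage).
T_v = c_v·t/H_d² = 4.4×1.7/3.4² = 0.64706.
T_v = 0.64706 corresponds to the U > 60% branch:
U = 1 − 10^((1.781 − T_v)/0.933)/100 = 0.8358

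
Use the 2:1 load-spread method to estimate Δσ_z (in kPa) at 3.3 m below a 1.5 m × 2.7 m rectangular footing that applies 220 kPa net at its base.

Δσ_z ≈ 30.9 kPa

By the 2:1 method the load spreads at 1 horizontal : 2 vertical, so at depth z the loaded area has grown by z in each plan dimension:
Δσ = qBL/((B+z)(L+z)) = 220×1.5×2.7/((1.5+3.3)(2.7+3.3)) = 30.938 kPa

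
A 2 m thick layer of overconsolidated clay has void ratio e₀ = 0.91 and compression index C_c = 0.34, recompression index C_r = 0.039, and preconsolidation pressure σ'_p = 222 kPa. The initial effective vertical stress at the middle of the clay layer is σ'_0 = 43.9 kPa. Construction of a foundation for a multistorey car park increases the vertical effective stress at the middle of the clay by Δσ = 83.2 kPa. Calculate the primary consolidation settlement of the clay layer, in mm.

Final effective stress: σ'_f = 43.9 + 83.2 = 127.1 kPa.
σ'_f = 127.1 ≤ σ'_p = 222 kPa, so the clay remains overconsolidated and only the recompression index applies:
S_c = C_r·H/(1+e₀)·log₁₀(σ'_f/σ'_0) = 0.039×2/1.91×log₁₀(127.1/43.9)
    = 0.040837 × 0.46168 = 0.01885 m

S_c ≈ 18.9 mm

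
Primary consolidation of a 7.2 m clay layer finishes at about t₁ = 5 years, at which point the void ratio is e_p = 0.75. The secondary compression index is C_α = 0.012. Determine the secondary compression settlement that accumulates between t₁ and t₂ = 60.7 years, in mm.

S_s ≈ 53.5 mm

Secondary compression: S_s = C_α·H/(1+e_p)·log₁₀(t₂/t₁)
S_s = 0.012×7.2/(1+0.75)×log₁₀(60.7/5)
    = 0.04937 × 1.084 = 0.05353 m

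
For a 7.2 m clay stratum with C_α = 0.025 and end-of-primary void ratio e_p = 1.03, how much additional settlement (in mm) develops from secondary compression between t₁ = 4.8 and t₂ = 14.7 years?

S_s ≈ 43.1 mm

Secondary compression: S_s = C_α·H/(1+e_p)·log₁₀(t₂/t₁)
S_s = 0.025×7.2/(1+1.03)×log₁₀(14.7/4.8)
    = 0.08867 × 0.4861 = 0.0431 m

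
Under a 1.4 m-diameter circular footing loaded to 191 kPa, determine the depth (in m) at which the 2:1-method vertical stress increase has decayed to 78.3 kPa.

z ≈ 0.787 m

2:1 spreading — at depth z the loaded area has grown by z in each plan dimension:
qD²/(D+z)² = Δσ_z ⇒ z = D(√(q/Δσ_z) − 1) = 1.4×(√(191/78.3) − 1) = 0.7866 m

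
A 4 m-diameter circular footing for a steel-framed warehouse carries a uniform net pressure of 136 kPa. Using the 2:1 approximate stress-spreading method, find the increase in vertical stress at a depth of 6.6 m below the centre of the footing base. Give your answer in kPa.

Δσ_z ≈ 19.4 kPa

By the 2:1 method the load spreads at 1 horizontal : 2 vertical, so at depth z the loaded area has grown by z in each plan dimension:
Δσ ≈ qD²/(D+z)² = 136×4²/(4+6.6)² = 19.366 kPa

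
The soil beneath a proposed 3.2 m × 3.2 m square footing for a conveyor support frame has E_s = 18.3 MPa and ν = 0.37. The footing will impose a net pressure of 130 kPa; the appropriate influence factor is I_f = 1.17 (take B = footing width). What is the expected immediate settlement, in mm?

S_e ≈ 23 mm

Immediate (elastic) settlement: S_e = q·B·(1−ν²)/E_s · I_f.
E_s = 18.3 MPa = 18300 kPa.
S_e = 130 × 3.2 × (1 − 0.37²) / 18300 × 1.17
    = 130 × 3.2 × 0.8631 / 18300 × 1.17
    = 0.02296 m = 22.96 mm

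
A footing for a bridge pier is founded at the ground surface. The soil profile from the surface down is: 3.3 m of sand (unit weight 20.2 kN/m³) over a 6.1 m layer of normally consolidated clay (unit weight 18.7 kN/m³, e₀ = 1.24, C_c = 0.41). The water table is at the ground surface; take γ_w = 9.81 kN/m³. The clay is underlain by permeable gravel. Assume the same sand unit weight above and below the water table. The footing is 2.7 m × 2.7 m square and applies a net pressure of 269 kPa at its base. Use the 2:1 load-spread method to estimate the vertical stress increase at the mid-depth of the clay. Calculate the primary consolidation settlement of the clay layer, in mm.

Mid-depth of clay below the ground surface: z = 3.3 + 6.1/2 = 6.35 m.
Total vertical stress at mid-clay: σ_v = 20.2×3.3 + 18.7×3.05 = 123.69 kPa.
Pore pressure: u = 9.81×(6.35 − 0) = 62.294 kPa.
Initial effective stress: σ'_0 = σ_v − u = 123.69 − 62.294 = 61.396 kPa.
Stress increase at mid-clay by the 2:1 spreading method:
Δσ = qBL/((B+z)(L+z)) = 269×2.7×2.7/((2.7+6.35)(2.7+6.35)) = 23.943 kPa
Final effective stress: σ'_f = σ'_0 + Δσ = 61.396 + 23.943 = 85.339 kPa.
Normally consolidated clay, so the full stress increment lies on the virgin compression line:
S_c = C_c·H/(1+e₀)·log₁₀(σ'_f/σ'_0) = 0.41×6.1/(1+1.24)×log₁₀(85.339/61.396)
    = 1.1165 × 0.14301 = 0.1597 m

S_c ≈ 160 mm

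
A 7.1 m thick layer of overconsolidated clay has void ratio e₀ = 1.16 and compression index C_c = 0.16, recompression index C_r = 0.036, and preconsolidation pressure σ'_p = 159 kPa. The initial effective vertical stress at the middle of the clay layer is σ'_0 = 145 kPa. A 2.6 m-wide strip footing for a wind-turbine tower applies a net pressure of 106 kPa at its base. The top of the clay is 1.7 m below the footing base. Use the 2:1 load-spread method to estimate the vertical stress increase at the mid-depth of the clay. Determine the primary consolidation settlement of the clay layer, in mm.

Mid-depth of clay below the footing base: z = 1.7 + 7.1/2 = 5.25 m.
Stress increase at mid-clay by the 2:1 spreading method:
Δσ = qB/(B+z) = 106×2.6/(2.6+5.25) = 35.108 kPa
Final effective stress: σ'_f = 145 + 35.108 = 180.11 kPa.
σ'_f = 180.11 > σ'_p = 159 kPa, so the stress path crosses the preconsolidation pressure — recompression up to σ'_p, then virgin compression beyond:
S_c = H/(1+e₀)·[C_r·log₁₀(σ'_p/σ'_0) + C_c·log₁₀(σ'_f/σ'_p)]
    = 7.1/2.16 × [0.036×log₁₀(159/145) + 0.16×log₁₀(180.11/159)]
    = 3.287 × [0.001441 + 0.0086625] = 0.03321 m

S_c ≈ 33.2 mm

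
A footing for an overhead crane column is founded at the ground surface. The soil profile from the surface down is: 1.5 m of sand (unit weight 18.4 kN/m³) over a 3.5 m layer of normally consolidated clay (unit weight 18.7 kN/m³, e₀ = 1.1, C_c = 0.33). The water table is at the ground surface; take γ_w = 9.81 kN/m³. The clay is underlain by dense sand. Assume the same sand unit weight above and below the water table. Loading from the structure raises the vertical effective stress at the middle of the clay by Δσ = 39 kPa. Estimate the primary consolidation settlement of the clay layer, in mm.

S_c ≈ 206 mm

Mid-depth of clay below the ground surface: z = 1.5 + 3.5/2 = 3.25 m.
Total vertical stress at mid-clay: σ_v = 18.4×1.5 + 18.7×1.75 = 60.325 kPa.
Pore pressure: u = 9.81×(3.25 − 0) = 31.883 kPa.
Initial effective stress: σ'_0 = σ_v − u = 60.325 − 31.883 = 28.442 kPa.
Final effective stress: σ'_f = σ'_0 + Δσ = 28.442 + 39 = 67.442 kPa.
Normally consolidated clay, so the full stress increment lies on the virgin compression line:
S_c = C_c·H/(1+e₀)·log₁₀(σ'_f/σ'_0) = 0.33×3.5/(1+1.1)×log₁₀(67.442/28.442)
    = 0.55 × 0.37497 = 0.2062 m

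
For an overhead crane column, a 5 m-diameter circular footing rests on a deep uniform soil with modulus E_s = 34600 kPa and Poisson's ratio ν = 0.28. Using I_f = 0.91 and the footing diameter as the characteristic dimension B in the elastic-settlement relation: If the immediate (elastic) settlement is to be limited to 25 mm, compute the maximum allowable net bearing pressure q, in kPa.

q ≈ 206 kPa

S_e = q·B·(1−ν²)/E_s · I_f  ⇒  q = S_e·E_s / (B·(1−ν²)·I_f).
q = 0.025 × 34600 / (5 × 0.9216 × 0.91) = 206.3 kPa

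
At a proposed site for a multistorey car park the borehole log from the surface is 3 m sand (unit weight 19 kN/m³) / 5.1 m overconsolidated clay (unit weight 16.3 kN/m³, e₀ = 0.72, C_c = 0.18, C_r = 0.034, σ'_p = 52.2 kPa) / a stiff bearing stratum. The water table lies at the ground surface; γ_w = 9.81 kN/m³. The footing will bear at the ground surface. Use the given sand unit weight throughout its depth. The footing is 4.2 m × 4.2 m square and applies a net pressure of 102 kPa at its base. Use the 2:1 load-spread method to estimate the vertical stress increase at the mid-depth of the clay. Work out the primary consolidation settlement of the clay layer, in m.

Mid-depth of clay below the ground surface: z = 3 + 5.1/2 = 5.55 m.
Total vertical stress at mid-clay: σ_v = 19×3 + 16.3×2.55 = 98.565 kPa.
Pore pressure: u = 9.81×(5.55 − 0) = 54.446 kPa.
Initial effective stress: σ'_0 = σ_v − u = 98.565 − 54.446 = 44.119 kPa.
Stress increase at mid-clay by the 2:1 spreading method:
Δσ = qBL/((B+z)(L+z)) = 102×4.2×4.2/((4.2+5.55)(4.2+5.55)) = 18.927 kPa
Final effective stress: σ'_f = 44.119 + 18.927 = 63.046 kPa.
σ'_f = 63.046 > σ'_p = 52.2 kPa, so the stress path crosses the preconsolidation pressure — recompression up to σ'_p, then virgin compression beyond:
S_c = H/(1+e₀)·[C_r·log₁₀(σ'_p/σ'_0) + C_c·log₁₀(σ'_f/σ'_p)]
    = 5.1/1.72 × [0.034×log₁₀(52.2/44.119) + 0.18×log₁₀(63.046/52.2)]
    = 2.9651 × [0.0024835 + 0.014758] = 0.05112 m

S_c ≈ 0.0511 m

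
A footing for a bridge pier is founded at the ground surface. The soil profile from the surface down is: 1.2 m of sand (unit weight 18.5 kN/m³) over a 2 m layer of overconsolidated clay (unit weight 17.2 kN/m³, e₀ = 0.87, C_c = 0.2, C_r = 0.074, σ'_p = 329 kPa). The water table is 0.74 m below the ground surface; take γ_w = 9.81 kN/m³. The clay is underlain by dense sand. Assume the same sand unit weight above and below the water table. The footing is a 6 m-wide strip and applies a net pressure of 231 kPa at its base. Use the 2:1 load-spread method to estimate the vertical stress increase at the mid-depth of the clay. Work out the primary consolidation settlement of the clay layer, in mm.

S_c ≈ 70.3 mm

Mid-depth of clay below the ground surface: z = 1.2 + 2/2 = 2.2 m.
Total vertical stress at mid-clay: σ_v = 18.5×1.2 + 17.2×1 = 39.4 kPa.
Pore pressure: u = 9.81×(2.2 − 0.74) = 14.323 kPa.
Initial effective stress: σ'_0 = σ_v − u = 39.4 − 14.323 = 25.077 kPa.
Stress increase at mid-clay by the 2:1 spreading method:
Δσ = qB/(B+z) = 231×6/(6+2.2) = 169.02 kPa
Final effective stress: σ'_f = 25.077 + 169.02 = 194.1 kPa.
σ'_f = 194.1 ≤ σ'_p = 329 kPa, so the clay remains overconsolidated and only the recompression index applies:
S_c = C_r·H/(1+e₀)·log₁₀(σ'_f/σ'_0) = 0.074×2/1.87×log₁₀(194.1/25.077)
    = 0.079143 × 0.88875 = 0.07034 m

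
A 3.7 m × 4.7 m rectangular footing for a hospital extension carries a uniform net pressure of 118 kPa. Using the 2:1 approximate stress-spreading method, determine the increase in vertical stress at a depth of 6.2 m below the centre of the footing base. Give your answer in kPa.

Δσ_z ≈ 19 kPa

By the 2:1 method the load spreads at 1 horizontal : 2 vertical, so at depth z the loaded area has grown by z in each plan dimension:
Δσ = qBL/((B+z)(L+z)) = 118×3.7×4.7/((3.7+6.2)(4.7+6.2)) = 19.016 kPa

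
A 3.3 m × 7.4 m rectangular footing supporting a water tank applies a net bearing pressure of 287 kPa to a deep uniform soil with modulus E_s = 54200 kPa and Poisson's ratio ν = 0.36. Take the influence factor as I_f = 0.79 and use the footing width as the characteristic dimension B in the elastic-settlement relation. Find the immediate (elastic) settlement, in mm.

S_e ≈ 12 mm

Immediate (elastic) settlement: S_e = q·B·(1−ν²)/E_s · I_f.
S_e = 287 × 3.3 × (1 − 0.36²) / 54200 × 0.79
    = 287 × 3.3 × 0.8704 / 54200 × 0.79
    = 0.01202 m = 12.02 mm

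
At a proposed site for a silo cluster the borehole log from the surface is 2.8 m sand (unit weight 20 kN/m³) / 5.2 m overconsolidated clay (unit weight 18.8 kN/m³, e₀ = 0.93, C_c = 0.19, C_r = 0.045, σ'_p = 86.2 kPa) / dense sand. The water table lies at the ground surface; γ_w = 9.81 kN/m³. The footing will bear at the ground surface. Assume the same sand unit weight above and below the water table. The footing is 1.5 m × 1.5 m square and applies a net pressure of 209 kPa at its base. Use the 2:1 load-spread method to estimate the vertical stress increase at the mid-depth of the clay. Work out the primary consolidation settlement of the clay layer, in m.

Mid-depth of clay below the ground surface: z = 2.8 + 5.2/2 = 5.4 m.
Total vertical stress at mid-clay: σ_v = 20×2.8 + 18.8×2.6 = 104.88 kPa.
Pore pressure: u = 9.81×(5.4 − 0) = 52.974 kPa.
Initial effective stress: σ'_0 = σ_v − u = 104.88 − 52.974 = 51.906 kPa.
Stress increase at mid-clay by the 2:1 spreading method:
Δσ = qBL/((B+z)(L+z)) = 209×1.5×1.5/((1.5+5.4)(1.5+5.4)) = 9.8771 kPa
Final effective stress: σ'_f = 51.906 + 9.8771 = 61.783 kPa.
σ'_f = 61.783 ≤ σ'_p = 86.2 kPa, so the clay remains overconsolidated and only the recompression index applies:
S_c = C_r·H/(1+e₀)·log₁₀(σ'_f/σ'_0) = 0.045×5.2/1.93×log₁₀(61.783/51.906)
    = 0.12124 × 0.075651 = 0.009172 m

S_c ≈ 0.00917 m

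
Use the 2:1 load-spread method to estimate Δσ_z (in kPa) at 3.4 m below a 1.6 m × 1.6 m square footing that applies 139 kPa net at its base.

Δσ_z ≈ 14.2 kPa

By the 2:1 method the load spreads at 1 horizontal : 2 vertical, so at depth z the loaded area has grown by z in each plan dimension:
Δσ = qBL/((B+z)(L+z)) = 139×1.6×1.6/((1.6+3.4)(1.6+3.4)) = 14.234 kPa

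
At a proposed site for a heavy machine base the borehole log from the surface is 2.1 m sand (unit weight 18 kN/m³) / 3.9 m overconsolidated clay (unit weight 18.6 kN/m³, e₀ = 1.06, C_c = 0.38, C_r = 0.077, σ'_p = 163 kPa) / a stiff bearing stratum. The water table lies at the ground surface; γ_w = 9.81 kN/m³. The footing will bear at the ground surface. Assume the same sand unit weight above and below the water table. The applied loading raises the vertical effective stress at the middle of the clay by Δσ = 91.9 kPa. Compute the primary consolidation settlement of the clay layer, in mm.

S_c ≈ 82.4 mm

Mid-depth of clay below the ground surface: z = 2.1 + 3.9/2 = 4.05 m.
Total vertical stress at mid-clay: σ_v = 18×2.1 + 18.6×1.95 = 74.07 kPa.
Pore pressure: u = 9.81×(4.05 − 0) = 39.73 kPa.
Initial effective stress: σ'_0 = σ_v − u = 74.07 − 39.73 = 34.34 kPa.
Final effective stress: σ'_f = 34.34 + 91.9 = 126.24 kPa.
σ'_f = 126.24 ≤ σ'_p = 163 kPa, so the clay remains overconsolidated and only the recompression index applies:
S_c = C_r·H/(1+e₀)·log₁₀(σ'_f/σ'_0) = 0.077×3.9/2.06×log₁₀(126.24/34.34)
    = 0.14578 × 0.5654 = 0.08242 m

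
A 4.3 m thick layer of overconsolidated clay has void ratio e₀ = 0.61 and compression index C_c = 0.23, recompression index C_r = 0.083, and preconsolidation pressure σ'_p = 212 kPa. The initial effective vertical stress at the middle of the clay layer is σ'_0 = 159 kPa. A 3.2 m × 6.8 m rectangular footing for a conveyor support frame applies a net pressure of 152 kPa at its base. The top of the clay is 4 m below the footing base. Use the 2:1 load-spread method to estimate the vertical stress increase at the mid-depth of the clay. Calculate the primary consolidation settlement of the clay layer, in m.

S_c ≈ 0.0153 m

Mid-depth of clay below the footing base: z = 4 + 4.3/2 = 6.15 m.
Stress increase at mid-clay by the 2:1 spreading method:
Δσ = qBL/((B+z)(L+z)) = 152×3.2×6.8/((3.2+6.15)(6.8+6.15)) = 27.316 kPa
Final effective stress: σ'_f = 159 + 27.316 = 186.32 kPa.
σ'_f = 186.32 ≤ σ'_p = 212 kPa, so the clay remains overconsolidated and only the recompression index applies:
S_c = C_r·H/(1+e₀)·log₁₀(σ'_f/σ'_0) = 0.083×4.3/1.61×log₁₀(186.32/159)
    = 0.22168 × 0.068862 = 0.01527 m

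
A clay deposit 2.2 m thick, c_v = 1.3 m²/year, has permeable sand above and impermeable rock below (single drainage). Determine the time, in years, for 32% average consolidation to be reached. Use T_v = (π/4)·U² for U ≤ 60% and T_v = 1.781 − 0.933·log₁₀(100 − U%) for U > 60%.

t ≈ 0.299 years

Drainage path length: H_d = H = 2.2 m (single drainage).
U ≤ 60%: T_v = (π/4)·U² = (π/4)×0.32² = 0.080425.
t = T_v·H_d²/c_v = 0.080425×2.2²/1.3 = 0.2994 years.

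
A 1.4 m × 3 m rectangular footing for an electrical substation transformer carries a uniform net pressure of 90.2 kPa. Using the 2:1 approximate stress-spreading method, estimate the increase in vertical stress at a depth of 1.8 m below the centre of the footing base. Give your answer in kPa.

Δσ_z ≈ 24.7 kPa

By the 2:1 method the load spreads at 1 horizontal : 2 vertical, so at depth z the loaded area has grown by z in each plan dimension:
Δσ = qBL/((B+z)(L+z)) = 90.2×1.4×3/((1.4+1.8)(3+1.8)) = 24.664 kPa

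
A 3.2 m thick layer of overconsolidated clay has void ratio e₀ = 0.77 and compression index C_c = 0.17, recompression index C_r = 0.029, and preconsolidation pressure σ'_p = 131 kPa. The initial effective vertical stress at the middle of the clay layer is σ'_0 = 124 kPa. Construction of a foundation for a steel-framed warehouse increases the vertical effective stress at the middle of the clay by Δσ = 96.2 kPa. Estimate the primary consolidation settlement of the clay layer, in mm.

Final effective stress: σ'_f = 124 + 96.2 = 220.2 kPa.
σ'_f = 220.2 > σ'_p = 131 kPa, so the stress path crosses the preconsolidation pressure — recompression up to σ'_p, then virgin compression beyond:
S_c = H/(1+e₀)·[C_r·log₁₀(σ'_p/σ'_0) + C_c·log₁₀(σ'_f/σ'_p)]
    = 3.2/1.77 × [0.029×log₁₀(131/124) + 0.17×log₁₀(220.2/131)]
    = 1.8079 × [0.00069164 + 0.038343] = 0.07057 m

S_c ≈ 70.6 mm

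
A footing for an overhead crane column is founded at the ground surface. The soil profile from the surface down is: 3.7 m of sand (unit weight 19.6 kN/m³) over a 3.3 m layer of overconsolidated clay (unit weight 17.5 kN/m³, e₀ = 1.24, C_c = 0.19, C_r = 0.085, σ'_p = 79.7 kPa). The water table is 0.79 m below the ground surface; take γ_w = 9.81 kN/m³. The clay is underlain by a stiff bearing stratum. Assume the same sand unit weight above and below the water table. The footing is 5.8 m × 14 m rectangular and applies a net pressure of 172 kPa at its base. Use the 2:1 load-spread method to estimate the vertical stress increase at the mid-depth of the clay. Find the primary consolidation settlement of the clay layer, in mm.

S_c ≈ 69.7 mm

Mid-depth of clay below the ground surface: z = 3.7 + 3.3/2 = 5.35 m.
Total vertical stress at mid-clay: σ_v = 19.6×3.7 + 17.5×1.65 = 101.4 kPa.
Pore pressure: u = 9.81×(5.35 − 0.79) = 44.734 kPa.
Initial effective stress: σ'_0 = σ_v − u = 101.4 − 44.734 = 56.666 kPa.
Stress increase at mid-clay by the 2:1 spreading method:
Δσ = qBL/((B+z)(L+z)) = 172×5.8×14/((5.8+5.35)(14+5.35)) = 64.733 kPa
Final effective stress: σ'_f = 56.666 + 64.733 = 121.4 kPa.
σ'_f = 121.4 > σ'_p = 79.7 kPa, so the stress path crosses the preconsolidation pressure — recompression up to σ'_p, then virgin compression beyond:
S_c = H/(1+e₀)·[C_r·log₁₀(σ'_p/σ'_0) + C_c·log₁₀(σ'_f/σ'_p)]
    = 3.3/2.24 × [0.085×log₁₀(79.7/56.666) + 0.19×log₁₀(121.4/79.7)]
    = 1.4732 × [0.012592 + 0.034724] = 0.06971 m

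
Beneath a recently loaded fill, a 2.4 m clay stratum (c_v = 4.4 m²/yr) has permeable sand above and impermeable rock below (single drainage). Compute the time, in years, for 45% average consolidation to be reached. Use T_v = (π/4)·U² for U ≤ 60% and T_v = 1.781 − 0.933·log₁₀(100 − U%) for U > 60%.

Drainage path length: H_d = H = 2.4 m (single drainage).
U ≤ 60%: T_v = (π/4)·U² = (π/4)×0.45² = 0.15904.
t = T_v·H_d²/c_v = 0.15904×2.4²/4.4 = 0.2082 years.

t ≈ 0.208 years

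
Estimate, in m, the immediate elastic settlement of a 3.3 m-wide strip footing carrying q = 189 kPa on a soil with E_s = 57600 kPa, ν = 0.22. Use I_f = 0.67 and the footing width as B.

Immediate (elastic) settlement: S_e = q·B·(1−ν²)/E_s · I_f.
S_e = 189 × 3.3 × (1 − 0.22²) / 57600 × 0.67
    = 189 × 3.3 × 0.9516 / 57600 × 0.67
    = 0.006904 m

S_e ≈ 0.0069 m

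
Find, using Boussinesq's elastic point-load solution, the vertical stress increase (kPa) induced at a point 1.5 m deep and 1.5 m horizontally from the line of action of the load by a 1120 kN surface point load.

Boussinesq vertical stress below a point load on an elastic half-space:
Δσ_z = 3P/(2πz²) · [1 + (r/z)²]^(−5/2)
r/z = 1.5/1.5 = 1; [1+(r/z)²]^(−5/2) = 0.17678.
Δσ_z = 3×1120/(2π×1.5²) × 0.17678 = 237.67 × 0.17678 = 42.02 kPa

Δσ_z ≈ 42 kPa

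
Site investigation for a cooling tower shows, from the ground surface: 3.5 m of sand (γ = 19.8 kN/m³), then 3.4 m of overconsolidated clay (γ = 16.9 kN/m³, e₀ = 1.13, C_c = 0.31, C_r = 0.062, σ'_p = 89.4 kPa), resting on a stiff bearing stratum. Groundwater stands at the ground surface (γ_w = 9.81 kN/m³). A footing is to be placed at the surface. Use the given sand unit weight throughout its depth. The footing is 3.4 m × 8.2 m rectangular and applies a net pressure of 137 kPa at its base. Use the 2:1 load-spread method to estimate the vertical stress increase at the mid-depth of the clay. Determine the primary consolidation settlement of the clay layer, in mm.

S_c ≈ 22.9 mm

Mid-depth of clay below the ground surface: z = 3.5 + 3.4/2 = 5.2 m.
Total vertical stress at mid-clay: σ_v = 19.8×3.5 + 16.9×1.7 = 98.03 kPa.
Pore pressure: u = 9.81×(5.2 − 0) = 51.012 kPa.
Initial effective stress: σ'_0 = σ_v − u = 98.03 − 51.012 = 47.018 kPa.
Stress increase at mid-clay by the 2:1 spreading method:
Δσ = qBL/((B+z)(L+z)) = 137×3.4×8.2/((3.4+5.2)(8.2+5.2)) = 33.144 kPa
Final effective stress: σ'_f = 47.018 + 33.144 = 80.162 kPa.
σ'_f = 80.162 ≤ σ'_p = 89.4 kPa, so the clay remains overconsolidated and only the recompression index applies:
S_c = C_r·H/(1+e₀)·log₁₀(σ'_f/σ'_0) = 0.062×3.4/2.13×log₁₀(80.162/47.018)
    = 0.098964 × 0.2317 = 0.02293 m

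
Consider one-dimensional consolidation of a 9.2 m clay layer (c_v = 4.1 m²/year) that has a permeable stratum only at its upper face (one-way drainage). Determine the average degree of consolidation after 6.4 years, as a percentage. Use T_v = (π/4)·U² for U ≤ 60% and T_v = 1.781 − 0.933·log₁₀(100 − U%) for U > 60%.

Drainage path length: H_d = H = 9.2 m (single drainage).
T_v = c_v·t/H_d² = 4.1×6.4/9.2² = 0.31002.
T_v = 0.31002 corresponds to the U > 60% branch:
U = 1 − 10^((1.781 − T_v)/0.933)/100 = 0.6228

U ≈ 62.3 %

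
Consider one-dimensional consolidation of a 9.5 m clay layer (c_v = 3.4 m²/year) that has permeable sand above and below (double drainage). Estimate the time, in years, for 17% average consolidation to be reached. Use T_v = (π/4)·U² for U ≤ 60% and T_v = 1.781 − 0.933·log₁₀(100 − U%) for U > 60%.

t ≈ 0.151 years

Drainage path length: H_d = H/2 = 4.75 m (double drainage).
U ≤ 60%: T_v = (π/4)·U² = (π/4)×0.17² = 0.022698.
t = T_v·H_d²/c_v = 0.022698×4.75²/3.4 = 0.1506 years.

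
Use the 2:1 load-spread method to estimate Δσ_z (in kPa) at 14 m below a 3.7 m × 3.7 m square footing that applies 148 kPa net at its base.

By the 2:1 method the load spreads at 1 horizontal : 2 vertical, so at depth z the loaded area has grown by z in each plan dimension:
Δσ = qBL/((B+z)(L+z)) = 148×3.7×3.7/((3.7+14)(3.7+14)) = 6.4672 kPa

Δσ_z ≈ 6.47 kPa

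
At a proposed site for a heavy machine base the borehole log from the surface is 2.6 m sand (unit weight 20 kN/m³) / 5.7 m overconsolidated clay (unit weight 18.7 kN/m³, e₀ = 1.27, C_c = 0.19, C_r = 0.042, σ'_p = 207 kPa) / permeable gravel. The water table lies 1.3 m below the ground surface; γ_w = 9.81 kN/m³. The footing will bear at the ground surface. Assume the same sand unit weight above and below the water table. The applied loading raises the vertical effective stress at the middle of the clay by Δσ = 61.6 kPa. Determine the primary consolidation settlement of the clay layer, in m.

S_c ≈ 0.0307 m

Mid-depth of clay below the ground surface: z = 2.6 + 5.7/2 = 5.45 m.
Total vertical stress at mid-clay: σ_v = 20×2.6 + 18.7×2.85 = 105.3 kPa.
Pore pressure: u = 9.81×(5.45 − 1.3) = 40.712 kPa.
Initial effective stress: σ'_0 = σ_v − u = 105.3 − 40.712 = 64.588 kPa.
Final effective stress: σ'_f = 64.588 + 61.6 = 126.19 kPa.
σ'_f = 126.19 ≤ σ'_p = 207 kPa, so the clay remains overconsolidated and only the recompression index applies:
S_c = C_r·H/(1+e₀)·log₁₀(σ'_f/σ'_0) = 0.042×5.7/2.27×log₁₀(126.19/64.588)
    = 0.10546 × 0.29087 = 0.03068 m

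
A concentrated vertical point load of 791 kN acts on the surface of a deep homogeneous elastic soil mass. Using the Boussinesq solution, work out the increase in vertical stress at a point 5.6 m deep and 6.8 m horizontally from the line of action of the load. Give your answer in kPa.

Δσ_z ≈ 1.25 kPa

Boussinesq vertical stress below a point load on an elastic half-space:
Δσ_z = 3P/(2πz²) · [1 + (r/z)²]^(−5/2)
r/z = 6.8/5.6 = 1.2143; [1+(r/z)²]^(−5/2) = 0.10382.
Δσ_z = 3×791/(2π×5.6²) × 0.10382 = 12.043 × 0.10382 = 1.25 kPa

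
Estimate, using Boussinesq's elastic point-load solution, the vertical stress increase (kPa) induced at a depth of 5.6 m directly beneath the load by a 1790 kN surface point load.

Boussinesq vertical stress below a point load on an elastic half-space:
Δσ_z = 3P/(2πz²) · [1 + (r/z)²]^(−5/2)
r/z = 0/5.6 = 0; [1+(r/z)²]^(−5/2) = 1.
Δσ_z = 3×1790/(2π×5.6²) × 1 = 27.253 × 1 = 27.25 kPa

Δσ_z ≈ 27.3 kPa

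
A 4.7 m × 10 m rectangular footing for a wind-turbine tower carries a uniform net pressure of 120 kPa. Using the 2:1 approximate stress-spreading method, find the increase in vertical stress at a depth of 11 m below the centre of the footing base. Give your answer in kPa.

Δσ_z ≈ 17.1 kPa

By the 2:1 method the load spreads at 1 horizontal : 2 vertical, so at depth z the loaded area has grown by z in each plan dimension:
Δσ = qBL/((B+z)(L+z)) = 120×4.7×10/((4.7+11)(10+11)) = 17.106 kPa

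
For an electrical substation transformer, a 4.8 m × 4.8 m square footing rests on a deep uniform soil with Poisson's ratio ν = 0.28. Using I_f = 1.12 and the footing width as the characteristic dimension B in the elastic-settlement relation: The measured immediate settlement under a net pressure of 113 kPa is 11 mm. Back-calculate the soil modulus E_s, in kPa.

E_s ≈ 50900 kPa

S_e = q·B·(1−ν²)/E_s · I_f  ⇒  E_s = q·B·(1−ν²)·I_f / S_e.
E_s = 113 × 4.8 × 0.9216 × 1.12 / 0.011 = 50900 kPa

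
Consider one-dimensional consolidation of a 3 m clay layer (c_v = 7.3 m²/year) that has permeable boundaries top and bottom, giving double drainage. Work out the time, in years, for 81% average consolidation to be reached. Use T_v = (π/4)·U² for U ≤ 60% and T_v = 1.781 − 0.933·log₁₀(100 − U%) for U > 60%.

Drainage path length: H_d = H/2 = 1.5 m (double drainage).
U > 60%: T_v = 1.781 − 0.933·log₁₀(100 − 81) = 0.58792.
t = T_v·H_d²/c_v = 0.58792×1.5²/7.3 = 0.1812 years.

t ≈ 0.181 years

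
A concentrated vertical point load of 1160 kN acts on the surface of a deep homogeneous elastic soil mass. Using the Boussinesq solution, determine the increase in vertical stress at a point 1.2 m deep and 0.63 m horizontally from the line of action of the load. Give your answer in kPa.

Boussinesq vertical stress below a point load on an elastic half-space:
Δσ_z = 3P/(2πz²) · [1 + (r/z)²]^(−5/2)
r/z = 0.63/1.2 = 0.525; [1+(r/z)²]^(−5/2) = 0.54412.
Δσ_z = 3×1160/(2π×1.2²) × 0.54412 = 384.62 × 0.54412 = 209.3 kPa

Δσ_z ≈ 209 kPa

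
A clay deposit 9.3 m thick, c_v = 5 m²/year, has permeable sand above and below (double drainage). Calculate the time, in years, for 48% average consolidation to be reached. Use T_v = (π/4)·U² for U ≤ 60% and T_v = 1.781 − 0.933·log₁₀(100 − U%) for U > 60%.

Drainage path length: H_d = H/2 = 4.65 m (double drainage).
U ≤ 60%: T_v = (π/4)·U² = (π/4)×0.48² = 0.18096.
t = T_v·H_d²/c_v = 0.18096×4.65²/5 = 0.7826 years.

t ≈ 0.783 years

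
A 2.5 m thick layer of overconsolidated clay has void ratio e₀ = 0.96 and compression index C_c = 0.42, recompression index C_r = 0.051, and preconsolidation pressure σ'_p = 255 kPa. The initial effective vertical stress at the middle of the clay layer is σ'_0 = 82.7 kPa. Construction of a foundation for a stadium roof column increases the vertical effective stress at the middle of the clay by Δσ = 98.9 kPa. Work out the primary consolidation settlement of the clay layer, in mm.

Final effective stress: σ'_f = 82.7 + 98.9 = 181.6 kPa.
σ'_f = 181.6 ≤ σ'_p = 255 kPa, so the clay remains overconsolidated and only the recompression index applies:
S_c = C_r·H/(1+e₀)·log₁₀(σ'_f/σ'_0) = 0.051×2.5/1.96×log₁₀(181.6/82.7)
    = 0.06505 × 0.34161 = 0.02222 m

S_c ≈ 22.2 mm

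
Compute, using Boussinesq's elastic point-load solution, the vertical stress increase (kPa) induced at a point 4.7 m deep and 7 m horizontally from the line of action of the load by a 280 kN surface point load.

Boussinesq vertical stress below a point load on an elastic half-space:
Δσ_z = 3P/(2πz²) · [1 + (r/z)²]^(−5/2)
r/z = 7/4.7 = 1.4894; [1+(r/z)²]^(−5/2) = 0.053823.
Δσ_z = 3×280/(2π×4.7²) × 0.053823 = 6.0521 × 0.053823 = 0.3257 kPa

Δσ_z ≈ 0.326 kPa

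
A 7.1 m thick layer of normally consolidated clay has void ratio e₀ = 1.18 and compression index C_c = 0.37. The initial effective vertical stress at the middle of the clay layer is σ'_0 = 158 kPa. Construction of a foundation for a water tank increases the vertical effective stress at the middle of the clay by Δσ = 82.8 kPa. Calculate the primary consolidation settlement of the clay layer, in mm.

S_c ≈ 221 mm

Final effective stress: σ'_f = σ'_0 + Δσ = 158 + 82.8 = 240.8 kPa.
Normally consolidated clay, so the full stress increment lies on the virgin compression line:
S_c = C_c·H/(1+e₀)·log₁₀(σ'_f/σ'_0) = 0.37×7.1/(1+1.18)×log₁₀(240.8/158)
    = 1.205 × 0.183 = 0.2205 m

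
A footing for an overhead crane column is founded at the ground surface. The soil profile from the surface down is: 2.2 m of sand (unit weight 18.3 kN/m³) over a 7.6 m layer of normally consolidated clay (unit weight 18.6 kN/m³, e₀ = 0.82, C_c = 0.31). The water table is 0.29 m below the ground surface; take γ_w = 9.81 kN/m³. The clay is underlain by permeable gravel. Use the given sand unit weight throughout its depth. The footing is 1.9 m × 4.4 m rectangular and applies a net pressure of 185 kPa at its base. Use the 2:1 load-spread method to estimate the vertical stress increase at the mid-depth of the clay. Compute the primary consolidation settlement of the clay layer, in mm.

Mid-depth of clay below the ground surface: z = 2.2 + 7.6/2 = 6 m.
Total vertical stress at mid-clay: σ_v = 18.3×2.2 + 18.6×3.8 = 110.94 kPa.
Pore pressure: u = 9.81×(6 − 0.29) = 56.015 kPa.
Initial effective stress: σ'_0 = σ_v − u = 110.94 − 56.015 = 54.925 kPa.
Stress increase at mid-clay by the 2:1 spreading method:
Δσ = qBL/((B+z)(L+z)) = 185×1.9×4.4/((1.9+6)(4.4+6)) = 18.824 kPa
Final effective stress: σ'_f = σ'_0 + Δσ = 54.925 + 18.824 = 73.749 kPa.
Normally consolidated clay, so the full stress increment lies on the virgin compression line:
S_c = C_c·H/(1+e₀)·log₁₀(σ'_f/σ'_0) = 0.31×7.6/(1+0.82)×log₁₀(73.749/54.925)
    = 1.2945 × 0.12799 = 0.1657 m

S_c ≈ 166 mm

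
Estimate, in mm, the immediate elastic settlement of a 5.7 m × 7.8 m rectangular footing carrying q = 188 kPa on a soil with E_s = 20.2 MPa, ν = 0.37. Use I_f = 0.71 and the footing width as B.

Immediate (elastic) settlement: S_e = q·B·(1−ν²)/E_s · I_f.
E_s = 20.2 MPa = 20200 kPa.
S_e = 188 × 5.7 × (1 − 0.37²) / 20200 × 0.71
    = 188 × 5.7 × 0.8631 / 20200 × 0.71
    = 0.03251 m = 32.51 mm

S_e ≈ 32.5 mm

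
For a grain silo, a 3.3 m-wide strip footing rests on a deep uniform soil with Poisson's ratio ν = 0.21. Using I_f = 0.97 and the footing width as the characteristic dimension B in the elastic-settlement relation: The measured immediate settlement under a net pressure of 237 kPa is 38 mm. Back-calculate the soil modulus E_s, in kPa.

S_e = q·B·(1−ν²)/E_s · I_f  ⇒  E_s = q·B·(1−ν²)·I_f / S_e.
E_s = 237 × 3.3 × 0.9559 × 0.97 / 0.038 = 19080 kPa

E_s ≈ 19100 kPa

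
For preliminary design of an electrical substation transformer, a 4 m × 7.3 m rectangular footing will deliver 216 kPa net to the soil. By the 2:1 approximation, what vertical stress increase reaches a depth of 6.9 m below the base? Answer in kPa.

Δσ_z ≈ 40.7 kPa

By the 2:1 method the load spreads at 1 horizontal : 2 vertical, so at depth z the loaded area has grown by z in each plan dimension:
Δσ = qBL/((B+z)(L+z)) = 216×4×7.3/((4+6.9)(7.3+6.9)) = 40.749 kPa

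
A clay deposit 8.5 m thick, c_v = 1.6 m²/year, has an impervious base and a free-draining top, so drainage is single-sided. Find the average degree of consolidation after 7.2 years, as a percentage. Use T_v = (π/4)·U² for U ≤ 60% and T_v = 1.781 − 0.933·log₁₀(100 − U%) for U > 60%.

Drainage path length: H_d = H = 8.5 m (single drainage).
T_v = c_v·t/H_d² = 1.6×7.2/8.5² = 0.15945.
T_v = 0.15945 corresponds to the U ≤ 60% branch:
U = √(4T_v/π) = 0.4506

U ≈ 45.1 %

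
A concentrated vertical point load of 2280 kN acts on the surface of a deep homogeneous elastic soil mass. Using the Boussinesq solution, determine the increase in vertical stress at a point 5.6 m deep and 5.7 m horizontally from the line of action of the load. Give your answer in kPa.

Δσ_z ≈ 5.87 kPa

Boussinesq vertical stress below a point load on an elastic half-space:
Δσ_z = 3P/(2πz²) · [1 + (r/z)²]^(−5/2)
r/z = 5.7/5.6 = 1.0179; [1+(r/z)²]^(−5/2) = 0.16906.
Δσ_z = 3×2280/(2π×5.6²) × 0.16906 = 34.714 × 0.16906 = 5.869 kPa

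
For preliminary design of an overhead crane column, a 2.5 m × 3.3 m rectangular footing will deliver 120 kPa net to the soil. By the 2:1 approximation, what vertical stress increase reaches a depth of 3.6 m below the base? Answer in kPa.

Δσ_z ≈ 23.5 kPa

By the 2:1 method the load spreads at 1 horizontal : 2 vertical, so at depth z the loaded area has grown by z in each plan dimension:
Δσ = qBL/((B+z)(L+z)) = 120×2.5×3.3/((2.5+3.6)(3.3+3.6)) = 23.521 kPa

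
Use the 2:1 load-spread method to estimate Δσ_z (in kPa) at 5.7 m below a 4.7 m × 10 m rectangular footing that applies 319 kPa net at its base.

Δσ_z ≈ 91.8 kPa

By the 2:1 method the load spreads at 1 horizontal : 2 vertical, so at depth z the loaded area has grown by z in each plan dimension:
Δσ = qBL/((B+z)(L+z)) = 319×4.7×10/((4.7+5.7)(10+5.7)) = 91.824 kPa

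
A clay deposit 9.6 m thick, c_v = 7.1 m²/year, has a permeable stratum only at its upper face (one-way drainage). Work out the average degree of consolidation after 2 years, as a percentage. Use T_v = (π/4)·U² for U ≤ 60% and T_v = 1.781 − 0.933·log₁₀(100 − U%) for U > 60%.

Drainage path length: H_d = H = 9.6 m (single drainage).
T_v = c_v·t/H_d² = 7.1×2/9.6² = 0.15408.
T_v = 0.15408 corresponds to the U ≤ 60% branch:
U = √(4T_v/π) = 0.4429

U ≈ 44.3 %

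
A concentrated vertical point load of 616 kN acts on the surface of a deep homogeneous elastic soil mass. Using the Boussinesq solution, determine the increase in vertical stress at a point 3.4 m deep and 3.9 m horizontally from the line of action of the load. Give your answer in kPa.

Boussinesq vertical stress below a point load on an elastic half-space:
Δσ_z = 3P/(2πz²) · [1 + (r/z)²]^(−5/2)
r/z = 3.9/3.4 = 1.1471; [1+(r/z)²]^(−5/2) = 0.12254.
Δσ_z = 3×616/(2π×3.4²) × 0.12254 = 25.443 × 0.12254 = 3.118 kPa

Δσ_z ≈ 3.12 kPa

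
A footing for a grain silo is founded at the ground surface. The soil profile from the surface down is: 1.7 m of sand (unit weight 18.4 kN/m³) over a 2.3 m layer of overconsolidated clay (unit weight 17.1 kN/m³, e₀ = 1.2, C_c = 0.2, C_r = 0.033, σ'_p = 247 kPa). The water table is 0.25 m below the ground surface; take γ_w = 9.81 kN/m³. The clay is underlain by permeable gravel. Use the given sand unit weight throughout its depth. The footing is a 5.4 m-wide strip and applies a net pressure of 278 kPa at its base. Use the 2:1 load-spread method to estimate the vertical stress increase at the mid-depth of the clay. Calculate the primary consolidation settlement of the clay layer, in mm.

S_c ≈ 31.4 mm

Mid-depth of clay below the ground surface: z = 1.7 + 2.3/2 = 2.85 m.
Total vertical stress at mid-clay: σ_v = 18.4×1.7 + 17.1×1.15 = 50.945 kPa.
Pore pressure: u = 9.81×(2.85 − 0.25) = 25.506 kPa.
Initial effective stress: σ'_0 = σ_v − u = 50.945 − 25.506 = 25.439 kPa.
Stress increase at mid-clay by the 2:1 spreading method:
Δσ = qB/(B+z) = 278×5.4/(5.4+2.85) = 181.96 kPa
Final effective stress: σ'_f = 25.439 + 181.96 = 207.4 kPa.
σ'_f = 207.4 ≤ σ'_p = 247 kPa, so the clay remains overconsolidated and only the recompression index applies:
S_c = C_r·H/(1+e₀)·log₁₀(σ'_f/σ'_0) = 0.033×2.3/2.2×log₁₀(207.4/25.439)
    = 0.034502 × 0.91131 = 0.03144 m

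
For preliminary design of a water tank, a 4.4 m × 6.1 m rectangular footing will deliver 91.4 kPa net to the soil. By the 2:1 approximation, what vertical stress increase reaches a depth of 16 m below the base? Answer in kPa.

Δσ_z ≈ 5.44 kPa

By the 2:1 method the load spreads at 1 horizontal : 2 vertical, so at depth z the loaded area has grown by z in each plan dimension:
Δσ = qBL/((B+z)(L+z)) = 91.4×4.4×6.1/((4.4+16)(6.1+16)) = 5.4413 kPa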